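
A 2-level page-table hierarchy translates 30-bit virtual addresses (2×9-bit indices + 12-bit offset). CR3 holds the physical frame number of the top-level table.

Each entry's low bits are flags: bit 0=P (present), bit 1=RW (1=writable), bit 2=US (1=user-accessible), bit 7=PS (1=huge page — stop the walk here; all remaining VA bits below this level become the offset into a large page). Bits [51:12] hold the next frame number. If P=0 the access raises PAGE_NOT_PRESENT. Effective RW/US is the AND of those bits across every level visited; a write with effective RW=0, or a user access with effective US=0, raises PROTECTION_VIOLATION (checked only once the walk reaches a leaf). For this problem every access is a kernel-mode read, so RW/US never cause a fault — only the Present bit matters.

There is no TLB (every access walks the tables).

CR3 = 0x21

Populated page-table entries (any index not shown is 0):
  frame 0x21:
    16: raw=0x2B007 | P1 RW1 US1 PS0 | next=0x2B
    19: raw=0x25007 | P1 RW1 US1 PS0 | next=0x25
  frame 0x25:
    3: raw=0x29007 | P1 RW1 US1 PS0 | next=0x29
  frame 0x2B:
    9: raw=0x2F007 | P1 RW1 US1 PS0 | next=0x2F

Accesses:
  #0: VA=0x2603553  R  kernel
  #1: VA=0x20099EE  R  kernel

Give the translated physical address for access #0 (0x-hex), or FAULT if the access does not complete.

Walk each access:
#0 VA=0x2603553 (r,kernel):
  L0 @0x21[19] → 0x25007  P=1,RW=1,US=1,PS=0
  L1 @0x25[3] → 0x29007  P=1,RW=1,US=1,PS=0
  → PA=0x29553  (2 entries read)
#1 VA=0x20099EE (r,kernel):
  L0 @0x21[16] → 0x2B007  P=1,RW=1,US=1,PS=0
  L1 @0x2B[9] → 0x2F007  P=1,RW=1,US=1,PS=0
  → PA=0x2F9EE  (2 entries read)

Access #0 PA: 0x29553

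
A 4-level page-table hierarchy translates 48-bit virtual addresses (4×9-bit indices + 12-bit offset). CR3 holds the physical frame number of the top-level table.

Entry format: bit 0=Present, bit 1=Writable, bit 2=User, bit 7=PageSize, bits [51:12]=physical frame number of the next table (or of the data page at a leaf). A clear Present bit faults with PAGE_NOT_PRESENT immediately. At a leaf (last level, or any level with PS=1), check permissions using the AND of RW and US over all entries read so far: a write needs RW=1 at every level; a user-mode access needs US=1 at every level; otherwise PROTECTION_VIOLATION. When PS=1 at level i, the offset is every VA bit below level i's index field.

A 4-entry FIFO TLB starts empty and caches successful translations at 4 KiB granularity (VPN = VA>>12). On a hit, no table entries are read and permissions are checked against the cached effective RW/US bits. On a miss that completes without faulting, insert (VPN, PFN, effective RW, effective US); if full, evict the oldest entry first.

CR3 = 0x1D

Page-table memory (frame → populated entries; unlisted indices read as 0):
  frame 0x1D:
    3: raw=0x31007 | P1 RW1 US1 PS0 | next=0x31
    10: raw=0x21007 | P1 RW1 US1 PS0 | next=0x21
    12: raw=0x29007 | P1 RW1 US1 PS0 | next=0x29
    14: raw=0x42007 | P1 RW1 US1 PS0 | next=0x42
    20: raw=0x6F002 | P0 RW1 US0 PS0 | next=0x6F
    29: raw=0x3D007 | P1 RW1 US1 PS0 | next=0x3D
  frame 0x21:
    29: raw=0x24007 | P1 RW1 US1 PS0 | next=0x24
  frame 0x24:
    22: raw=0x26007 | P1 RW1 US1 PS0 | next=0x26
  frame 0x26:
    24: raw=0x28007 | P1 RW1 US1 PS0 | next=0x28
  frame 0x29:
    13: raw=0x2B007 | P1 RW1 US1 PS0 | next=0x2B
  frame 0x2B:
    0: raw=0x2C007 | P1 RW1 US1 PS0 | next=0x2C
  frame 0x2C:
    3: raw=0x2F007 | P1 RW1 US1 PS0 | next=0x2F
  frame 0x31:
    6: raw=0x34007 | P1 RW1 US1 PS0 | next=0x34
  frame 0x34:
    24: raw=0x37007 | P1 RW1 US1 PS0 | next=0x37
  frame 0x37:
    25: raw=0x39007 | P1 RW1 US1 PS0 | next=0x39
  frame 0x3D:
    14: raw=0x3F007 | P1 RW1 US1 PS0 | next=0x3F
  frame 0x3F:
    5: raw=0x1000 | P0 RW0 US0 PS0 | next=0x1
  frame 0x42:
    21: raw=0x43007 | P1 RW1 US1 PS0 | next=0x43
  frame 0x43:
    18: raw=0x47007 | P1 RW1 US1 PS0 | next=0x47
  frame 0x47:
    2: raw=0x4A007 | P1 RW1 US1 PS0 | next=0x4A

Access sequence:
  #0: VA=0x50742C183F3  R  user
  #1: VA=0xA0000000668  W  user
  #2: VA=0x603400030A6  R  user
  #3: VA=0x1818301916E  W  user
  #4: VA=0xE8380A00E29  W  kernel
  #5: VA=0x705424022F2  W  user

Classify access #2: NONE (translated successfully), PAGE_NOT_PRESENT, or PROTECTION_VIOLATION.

Trace:
#0 VA=0x50742C183F3 (r,user):
  L0: frame=0x1D idx=10 entry=0x21007 [P=1 RW=1 US=1 PS=0]
  L1: frame=0x21 idx=29 entry=0x24007 [P=1 RW=1 US=1 PS=0]
  L2: frame=0x24 idx=22 entry=0x26007 [P=1 RW=1 US=1 PS=0]
  L3: frame=0x26 idx=24 entry=0x28007 [P=1 RW=1 US=1 PS=0]
  ⇒ phys 0x283F3  [4 reads]
#1 VA=0xA0000000668 (w,user):
  L0: frame=0x1D idx=20 entry=0x6F002 [P=0 RW=1 US=0 PS=0]
  ⇒ fault: PAGE_NOT_PRESENT  — 1 lookups
#2 VA=0x603400030A6 (r,user):
  L0: frame=0x1D idx=12 entry=0x29007 [P=1 RW=1 US=1 PS=0]
  L1: frame=0x29 idx=13 entry=0x2B007 [P=1 RW=1 US=1 PS=0]
  L2: frame=0x2B idx=0 entry=0x2C007 [P=1 RW=1 US=1 PS=0]
  L3: frame=0x2C idx=3 entry=0x2F007 [P=1 RW=1 US=1 PS=0]
  ⇒ phys 0x2F0A6  [4 reads]
#3 VA=0x1818301916E (w,user):
  L0: frame=0x1D idx=3 entry=0x31007 [P=1 RW=1 US=1 PS=0]
  L1: frame=0x31 idx=6 entry=0x34007 [P=1 RW=1 US=1 PS=0]
  L2: frame=0x34 idx=24 entry=0x37007 [P=1 RW=1 US=1 PS=0]
  L3: frame=0x37 idx=25 entry=0x39007 [P=1 RW=1 US=1 PS=0]
  ⇒ phys 0x3916E  [4 reads]
#4 VA=0xE8380A00E29 (w,kernel):
  L0: frame=0x1D idx=29 entry=0x3D007 [P=1 RW=1 US=1 PS=0]
  L1: frame=0x3D idx=14 entry=0x3F007 [P=1 RW=1 US=1 PS=0]
  L2: frame=0x3F idx=5 entry=0x1000 [P=0 RW=0 US=0 PS=0]
  ⇒ fault: PAGE_NOT_PRESENT  — 3 lookups
#5 VA=0x705424022F2 (w,user):
  L0: frame=0x1D idx=14 entry=0x42007 [P=1 RW=1 US=1 PS=0]
  L1: frame=0x42 idx=21 entry=0x43007 [P=1 RW=1 US=1 PS=0]
  L2: frame=0x43 idx=18 entry=0x47007 [P=1 RW=1 US=1 PS=0]
  L3: frame=0x47 idx=2 entry=0x4A007 [P=1 RW=1 US=1 PS=0]
  ⇒ phys 0x4A2F2  [4 reads]

Access #2 fault: NONE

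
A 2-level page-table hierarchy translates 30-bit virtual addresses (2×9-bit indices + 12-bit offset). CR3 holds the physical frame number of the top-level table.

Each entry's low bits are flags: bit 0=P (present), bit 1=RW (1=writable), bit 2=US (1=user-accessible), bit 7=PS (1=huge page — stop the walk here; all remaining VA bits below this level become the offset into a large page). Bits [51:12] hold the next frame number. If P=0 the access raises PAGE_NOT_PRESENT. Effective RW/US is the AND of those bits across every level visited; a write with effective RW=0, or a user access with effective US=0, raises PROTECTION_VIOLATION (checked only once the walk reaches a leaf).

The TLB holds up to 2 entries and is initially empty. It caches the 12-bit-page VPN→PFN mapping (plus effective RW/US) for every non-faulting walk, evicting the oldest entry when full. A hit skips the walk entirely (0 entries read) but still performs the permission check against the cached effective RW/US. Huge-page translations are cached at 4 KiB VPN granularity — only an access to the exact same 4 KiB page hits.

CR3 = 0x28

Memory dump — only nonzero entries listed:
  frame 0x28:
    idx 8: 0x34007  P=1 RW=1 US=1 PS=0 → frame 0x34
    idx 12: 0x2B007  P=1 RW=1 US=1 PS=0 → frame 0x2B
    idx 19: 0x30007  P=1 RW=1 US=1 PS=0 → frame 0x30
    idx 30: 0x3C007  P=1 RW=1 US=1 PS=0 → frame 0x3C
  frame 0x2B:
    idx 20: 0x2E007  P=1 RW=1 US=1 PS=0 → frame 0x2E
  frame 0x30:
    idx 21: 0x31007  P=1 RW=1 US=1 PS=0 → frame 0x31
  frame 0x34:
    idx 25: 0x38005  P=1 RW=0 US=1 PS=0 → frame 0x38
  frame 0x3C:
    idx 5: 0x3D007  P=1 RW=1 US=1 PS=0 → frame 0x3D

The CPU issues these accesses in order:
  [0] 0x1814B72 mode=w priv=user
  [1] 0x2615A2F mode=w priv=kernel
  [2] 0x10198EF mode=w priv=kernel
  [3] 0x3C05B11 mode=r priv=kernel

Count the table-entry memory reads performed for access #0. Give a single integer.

Trace:
#0 VA=0x1814B72 (w,user):
  [0] read 0x28 idx=12: raw=0x2B007 flags P=1 W=1 U=1 S=0
  [1] read 0x2B idx=20: raw=0x2E007 flags P=1 W=1 U=1 S=0
  ⇒ phys 0x2EB72  [2 reads]
#1 VA=0x2615A2F (w,kernel):
  [0] read 0x28 idx=19: raw=0x30007 flags P=1 W=1 U=1 S=0
  [1] read 0x30 idx=21: raw=0x31007 flags P=1 W=1 U=1 S=0
  ⇒ phys 0x31A2F  [2 reads]
#2 VA=0x10198EF (w,kernel):
  [0] read 0x28 idx=8: raw=0x34007 flags P=1 W=1 U=1 S=0
  [1] read 0x34 idx=25: raw=0x38005 flags P=1 W=0 U=1 S=0
  ⇒ fault: PROTECTION_VIOLATION  — 2 lookups
#3 VA=0x3C05B11 (r,kernel):
  [0] read 0x28 idx=30: raw=0x3C007 flags P=1 W=1 U=1 S=0
  [1] read 0x3C idx=5: raw=0x3D007 flags P=1 W=1 U=1 S=0
  ⇒ phys 0x3DB11  [2 reads]

Entries read for #0: 2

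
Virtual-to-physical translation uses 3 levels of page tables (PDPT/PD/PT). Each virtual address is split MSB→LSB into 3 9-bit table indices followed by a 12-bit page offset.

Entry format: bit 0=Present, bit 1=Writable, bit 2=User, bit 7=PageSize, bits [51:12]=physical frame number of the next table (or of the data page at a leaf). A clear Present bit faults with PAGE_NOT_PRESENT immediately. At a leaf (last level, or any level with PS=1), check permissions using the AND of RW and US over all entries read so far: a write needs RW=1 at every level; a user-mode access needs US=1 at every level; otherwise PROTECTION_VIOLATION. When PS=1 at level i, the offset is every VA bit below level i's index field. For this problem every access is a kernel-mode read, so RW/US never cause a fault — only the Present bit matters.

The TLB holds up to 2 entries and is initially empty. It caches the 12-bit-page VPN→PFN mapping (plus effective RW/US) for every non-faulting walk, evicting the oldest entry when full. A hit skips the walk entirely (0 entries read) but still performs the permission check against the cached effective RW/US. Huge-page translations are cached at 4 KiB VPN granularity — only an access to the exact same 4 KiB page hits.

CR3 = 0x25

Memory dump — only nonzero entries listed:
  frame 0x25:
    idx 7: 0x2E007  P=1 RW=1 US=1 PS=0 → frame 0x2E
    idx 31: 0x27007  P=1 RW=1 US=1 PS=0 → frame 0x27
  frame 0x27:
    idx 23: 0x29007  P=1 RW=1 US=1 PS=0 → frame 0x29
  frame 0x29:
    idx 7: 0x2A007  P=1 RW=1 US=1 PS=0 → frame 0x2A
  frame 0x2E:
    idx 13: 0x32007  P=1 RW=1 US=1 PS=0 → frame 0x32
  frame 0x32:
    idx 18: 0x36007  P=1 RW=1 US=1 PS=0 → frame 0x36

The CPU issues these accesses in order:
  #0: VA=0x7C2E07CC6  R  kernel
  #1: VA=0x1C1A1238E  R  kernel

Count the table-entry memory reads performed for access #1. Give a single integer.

Walk each access:
#0 VA=0x7C2E07CC6 (r,kernel):
  L0: frame=0x25 idx=31 entry=0x27007 [P=1 RW=1 US=1 PS=0]
  L1: frame=0x27 idx=23 entry=0x29007 [P=1 RW=1 US=1 PS=0]
  L2: frame=0x29 idx=7 entry=0x2A007 [P=1 RW=1 US=1 PS=0]
  ⇒ phys 0x2ACC6  [3 reads]
#1 VA=0x1C1A1238E (r,kernel):
  L0: frame=0x25 idx=7 entry=0x2E007 [P=1 RW=1 US=1 PS=0]
  L1: frame=0x2E idx=13 entry=0x32007 [P=1 RW=1 US=1 PS=0]
  L2: frame=0x32 idx=18 entry=0x36007 [P=1 RW=1 US=1 PS=0]
  ⇒ phys 0x3638E  [3 reads]

Entries read for #1: 3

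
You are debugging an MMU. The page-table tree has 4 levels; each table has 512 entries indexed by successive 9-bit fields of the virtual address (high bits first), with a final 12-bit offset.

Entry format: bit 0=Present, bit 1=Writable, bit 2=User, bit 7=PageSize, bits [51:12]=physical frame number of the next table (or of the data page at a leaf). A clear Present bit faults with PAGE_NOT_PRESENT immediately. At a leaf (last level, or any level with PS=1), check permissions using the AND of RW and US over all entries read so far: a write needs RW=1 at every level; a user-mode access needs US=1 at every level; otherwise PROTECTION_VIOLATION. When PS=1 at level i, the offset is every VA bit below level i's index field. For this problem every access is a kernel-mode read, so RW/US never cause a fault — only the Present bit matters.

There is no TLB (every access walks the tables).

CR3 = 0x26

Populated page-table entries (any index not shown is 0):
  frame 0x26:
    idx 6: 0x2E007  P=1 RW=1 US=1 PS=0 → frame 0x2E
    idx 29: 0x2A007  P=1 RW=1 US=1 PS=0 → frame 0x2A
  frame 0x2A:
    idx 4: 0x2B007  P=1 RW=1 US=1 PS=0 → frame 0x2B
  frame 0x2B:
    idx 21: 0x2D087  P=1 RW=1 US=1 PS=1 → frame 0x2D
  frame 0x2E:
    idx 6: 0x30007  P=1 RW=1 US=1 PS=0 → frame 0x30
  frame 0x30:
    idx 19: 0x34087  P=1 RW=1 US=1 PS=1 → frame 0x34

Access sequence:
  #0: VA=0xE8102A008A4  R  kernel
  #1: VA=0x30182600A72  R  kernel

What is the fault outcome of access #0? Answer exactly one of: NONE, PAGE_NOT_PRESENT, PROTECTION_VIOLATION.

Walk each access:
#0 VA=0xE8102A008A4 (r,kernel):
  [0] read 0x26 idx=29: raw=0x2A007 flags P=1 W=1 U=1 S=0
  [1] read 0x2A idx=4: raw=0x2B007 flags P=1 W=1 U=1 S=0
  [2] read 0x2B idx=21: raw=0x2D087 flags P=1 W=1 U=1 S=1
  ✓ 0x2D8A4 (huge @L2)  — 3 lookups
#1 VA=0x30182600A72 (r,kernel):
  [0] read 0x26 idx=6: raw=0x2E007 flags P=1 W=1 U=1 S=0
  [1] read 0x2E idx=6: raw=0x30007 flags P=1 W=1 U=1 S=0
  [2] read 0x30 idx=19: raw=0x34087 flags P=1 W=1 U=1 S=1
  ✓ 0x34A72 (huge @L2)  — 3 lookups

Access #0 fault: NONE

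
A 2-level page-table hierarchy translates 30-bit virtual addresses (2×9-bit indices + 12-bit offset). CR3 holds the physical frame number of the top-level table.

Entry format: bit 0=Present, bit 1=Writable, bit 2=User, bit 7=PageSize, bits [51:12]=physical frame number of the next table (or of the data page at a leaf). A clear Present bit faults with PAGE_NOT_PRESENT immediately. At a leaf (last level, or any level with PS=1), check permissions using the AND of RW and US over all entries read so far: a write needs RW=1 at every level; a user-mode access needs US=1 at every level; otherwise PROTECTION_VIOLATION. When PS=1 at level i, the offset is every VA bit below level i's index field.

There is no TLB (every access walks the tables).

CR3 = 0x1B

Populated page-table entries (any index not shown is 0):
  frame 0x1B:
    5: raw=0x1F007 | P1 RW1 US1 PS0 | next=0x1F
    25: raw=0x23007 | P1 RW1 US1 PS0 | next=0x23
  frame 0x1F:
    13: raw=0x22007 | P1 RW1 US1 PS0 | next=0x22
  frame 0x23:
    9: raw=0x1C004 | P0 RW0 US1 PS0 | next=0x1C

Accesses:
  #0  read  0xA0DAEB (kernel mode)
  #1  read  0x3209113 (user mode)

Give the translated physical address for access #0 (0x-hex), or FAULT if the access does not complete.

Per-access translation:
#0 VA=0xA0DAEB (r,kernel):
  [0] read 0x1B idx=5: raw=0x1F007 flags P=1 W=1 U=1 S=0
  [1] read 0x1F idx=13: raw=0x22007 flags P=1 W=1 U=1 S=0
  → PA=0x22AEB  (2 entries read)
#1 VA=0x3209113 (r,user):
  [0] read 0x1B idx=25: raw=0x23007 flags P=1 W=1 U=1 S=0
  [1] read 0x23 idx=9: raw=0x1C004 flags P=0 W=0 U=1 S=0
  → PAGE_NOT_PRESENT  (2 entries read)

Access #0 PA: 0x22AEB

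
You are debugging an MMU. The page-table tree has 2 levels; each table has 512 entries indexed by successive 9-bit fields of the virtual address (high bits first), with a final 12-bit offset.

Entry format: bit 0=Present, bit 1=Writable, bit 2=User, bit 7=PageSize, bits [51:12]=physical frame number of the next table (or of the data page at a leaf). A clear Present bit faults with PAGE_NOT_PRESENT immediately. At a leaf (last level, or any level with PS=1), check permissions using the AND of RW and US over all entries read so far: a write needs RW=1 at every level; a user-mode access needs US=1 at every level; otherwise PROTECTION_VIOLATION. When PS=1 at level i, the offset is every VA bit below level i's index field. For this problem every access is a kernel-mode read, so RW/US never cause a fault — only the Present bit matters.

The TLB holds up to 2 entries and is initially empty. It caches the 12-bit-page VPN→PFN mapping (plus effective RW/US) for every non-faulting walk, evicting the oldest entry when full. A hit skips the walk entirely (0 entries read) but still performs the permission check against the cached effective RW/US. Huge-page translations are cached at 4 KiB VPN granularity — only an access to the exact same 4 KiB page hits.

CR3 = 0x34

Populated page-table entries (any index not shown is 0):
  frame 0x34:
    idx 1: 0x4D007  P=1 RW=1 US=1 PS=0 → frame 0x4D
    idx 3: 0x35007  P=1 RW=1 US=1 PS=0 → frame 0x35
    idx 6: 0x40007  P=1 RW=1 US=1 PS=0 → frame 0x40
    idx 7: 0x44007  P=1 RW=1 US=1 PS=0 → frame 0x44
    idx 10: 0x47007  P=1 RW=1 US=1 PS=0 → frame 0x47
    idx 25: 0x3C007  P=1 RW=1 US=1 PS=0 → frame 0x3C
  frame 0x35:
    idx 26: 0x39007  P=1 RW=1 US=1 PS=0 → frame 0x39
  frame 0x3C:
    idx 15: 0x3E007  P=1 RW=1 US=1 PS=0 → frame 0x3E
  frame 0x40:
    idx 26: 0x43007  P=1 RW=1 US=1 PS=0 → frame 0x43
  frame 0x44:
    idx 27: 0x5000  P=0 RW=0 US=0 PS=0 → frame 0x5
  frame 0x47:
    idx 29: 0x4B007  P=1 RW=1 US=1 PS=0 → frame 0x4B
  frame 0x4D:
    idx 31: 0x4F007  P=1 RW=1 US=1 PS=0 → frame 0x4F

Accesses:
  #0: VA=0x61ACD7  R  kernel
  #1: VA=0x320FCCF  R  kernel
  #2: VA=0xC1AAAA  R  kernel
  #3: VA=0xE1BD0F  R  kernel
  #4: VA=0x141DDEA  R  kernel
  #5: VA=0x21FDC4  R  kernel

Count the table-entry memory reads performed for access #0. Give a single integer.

Trace:
#0 VA=0x61ACD7 (r,kernel):
  lvl0: tbl 0x34, slot 3 ⇒ 0x35007 (P1/RW1/US1/PS0)
  lvl1: tbl 0x35, slot 26 ⇒ 0x39007 (P1/RW1/US1/PS0)
  ✓ 0x39CD7  — 2 lookups
#1 VA=0x320FCCF (r,kernel):
  lvl0: tbl 0x34, slot 25 ⇒ 0x3C007 (P1/RW1/US1/PS0)
  lvl1: tbl 0x3C, slot 15 ⇒ 0x3E007 (P1/RW1/US1/PS0)
  ✓ 0x3ECCF  — 2 lookups
#2 VA=0xC1AAAA (r,kernel):
  lvl0: tbl 0x34, slot 6 ⇒ 0x40007 (P1/RW1/US1/PS0)
  lvl1: tbl 0x40, slot 26 ⇒ 0x43007 (P1/RW1/US1/PS0)
  ✓ 0x43AAA  — 2 lookups
#3 VA=0xE1BD0F (r,kernel):
  lvl0: tbl 0x34, slot 7 ⇒ 0x44007 (P1/RW1/US1/PS0)
  lvl1: tbl 0x44, slot 27 ⇒ 0x5000 (P0/RW0/US0/PS0)
  → PAGE_NOT_PRESENT  (2 entries read)
#4 VA=0x141DDEA (r,kernel):
  lvl0: tbl 0x34, slot 10 ⇒ 0x47007 (P1/RW1/US1/PS0)
  lvl1: tbl 0x47, slot 29 ⇒ 0x4B007 (P1/RW1/US1/PS0)
  ✓ 0x4BDEA  — 2 lookups
#5 VA=0x21FDC4 (r,kernel):
  lvl0: tbl 0x34, slot 1 ⇒ 0x4D007 (P1/RW1/US1/PS0)
  lvl1: tbl 0x4D, slot 31 ⇒ 0x4F007 (P1/RW1/US1/PS0)
  ✓ 0x4FDC4  — 2 lookups

Entries read for #0: 2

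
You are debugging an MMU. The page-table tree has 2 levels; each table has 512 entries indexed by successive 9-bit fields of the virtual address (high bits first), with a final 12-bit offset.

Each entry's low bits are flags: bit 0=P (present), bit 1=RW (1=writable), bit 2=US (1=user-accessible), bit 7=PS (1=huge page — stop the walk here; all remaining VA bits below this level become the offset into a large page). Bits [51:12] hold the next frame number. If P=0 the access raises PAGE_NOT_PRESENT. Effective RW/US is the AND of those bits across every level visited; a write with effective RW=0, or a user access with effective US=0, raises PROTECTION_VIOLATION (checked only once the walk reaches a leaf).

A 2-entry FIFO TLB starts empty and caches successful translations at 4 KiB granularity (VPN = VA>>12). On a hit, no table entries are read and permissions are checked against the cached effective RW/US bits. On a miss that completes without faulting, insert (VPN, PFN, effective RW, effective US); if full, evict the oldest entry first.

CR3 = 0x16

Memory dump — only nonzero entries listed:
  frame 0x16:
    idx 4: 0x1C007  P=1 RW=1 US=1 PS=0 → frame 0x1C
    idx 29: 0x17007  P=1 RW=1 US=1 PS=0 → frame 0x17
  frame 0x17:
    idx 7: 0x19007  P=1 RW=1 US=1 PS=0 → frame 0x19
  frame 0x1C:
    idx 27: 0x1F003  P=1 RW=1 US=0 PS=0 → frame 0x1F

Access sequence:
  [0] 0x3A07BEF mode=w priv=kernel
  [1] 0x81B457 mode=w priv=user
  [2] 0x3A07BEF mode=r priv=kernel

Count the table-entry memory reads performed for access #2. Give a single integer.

Trace:
#0 VA=0x3A07BEF (w,kernel):
  L0 @0x16[29] → 0x17007  P=1,RW=1,US=1,PS=0
  L1 @0x17[7] → 0x19007  P=1,RW=1,US=1,PS=0
  ✓ 0x19BEF  — 2 lookups
#1 VA=0x81B457 (w,user):
  L0 @0x16[4] → 0x1C007  P=1,RW=1,US=1,PS=0
  L1 @0x1C[27] → 0x1F003  P=1,RW=1,US=0,PS=0
  ⇒ fault: PROTECTION_VIOLATION  — 2 lookups
#2 VA=0x3A07BEF (r,kernel):
  TLB hit vpn=0x3A07 → PA=0x19BEF

Entries read for #2: 0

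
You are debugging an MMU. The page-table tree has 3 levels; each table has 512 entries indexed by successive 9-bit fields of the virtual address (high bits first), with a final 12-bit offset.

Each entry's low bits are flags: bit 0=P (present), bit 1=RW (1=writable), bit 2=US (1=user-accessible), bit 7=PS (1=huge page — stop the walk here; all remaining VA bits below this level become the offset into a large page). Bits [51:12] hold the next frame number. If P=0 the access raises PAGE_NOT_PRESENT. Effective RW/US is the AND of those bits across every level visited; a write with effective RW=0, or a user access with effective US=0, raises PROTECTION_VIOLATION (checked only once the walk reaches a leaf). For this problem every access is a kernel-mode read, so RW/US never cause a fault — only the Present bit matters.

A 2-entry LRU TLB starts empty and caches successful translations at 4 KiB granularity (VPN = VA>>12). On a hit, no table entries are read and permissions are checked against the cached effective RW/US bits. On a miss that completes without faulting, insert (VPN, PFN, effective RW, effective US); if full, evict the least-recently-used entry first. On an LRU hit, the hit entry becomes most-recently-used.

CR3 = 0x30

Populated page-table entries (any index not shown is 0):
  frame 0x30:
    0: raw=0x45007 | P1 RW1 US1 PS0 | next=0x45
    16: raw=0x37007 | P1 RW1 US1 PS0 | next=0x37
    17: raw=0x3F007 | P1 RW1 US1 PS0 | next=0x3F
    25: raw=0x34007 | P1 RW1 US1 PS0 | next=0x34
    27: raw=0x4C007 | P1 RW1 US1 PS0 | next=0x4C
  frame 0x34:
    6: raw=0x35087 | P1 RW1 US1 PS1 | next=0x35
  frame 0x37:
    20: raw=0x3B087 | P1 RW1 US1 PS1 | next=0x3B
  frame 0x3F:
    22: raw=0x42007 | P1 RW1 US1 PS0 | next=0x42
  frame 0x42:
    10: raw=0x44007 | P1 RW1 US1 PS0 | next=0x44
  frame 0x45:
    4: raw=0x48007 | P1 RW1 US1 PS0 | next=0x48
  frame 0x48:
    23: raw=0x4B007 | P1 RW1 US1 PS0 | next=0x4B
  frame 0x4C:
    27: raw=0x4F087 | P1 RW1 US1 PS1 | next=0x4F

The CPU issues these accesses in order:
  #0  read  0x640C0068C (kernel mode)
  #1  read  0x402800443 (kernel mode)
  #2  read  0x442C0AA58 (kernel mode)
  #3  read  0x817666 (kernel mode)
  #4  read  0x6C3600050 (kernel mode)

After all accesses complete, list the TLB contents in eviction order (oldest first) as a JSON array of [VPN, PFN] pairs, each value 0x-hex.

Trace:
#0 VA=0x640C0068C (r,kernel):
  lvl0: tbl 0x30, slot 25 ⇒ 0x34007 (P1/RW1/US1/PS0)
  lvl1: tbl 0x34, slot 6 ⇒ 0x35087 (P1/RW1/US1/PS1)
  → PA=0x3568C (huge @L1)  (2 entries read)
#1 VA=0x402800443 (r,kernel):
  lvl0: tbl 0x30, slot 16 ⇒ 0x37007 (P1/RW1/US1/PS0)
  lvl1: tbl 0x37, slot 20 ⇒ 0x3B087 (P1/RW1/US1/PS1)
  → PA=0x3B443 (huge @L1)  (2 entries read)
#2 VA=0x442C0AA58 (r,kernel):
  lvl0: tbl 0x30, slot 17 ⇒ 0x3F007 (P1/RW1/US1/PS0)
  lvl1: tbl 0x3F, slot 22 ⇒ 0x42007 (P1/RW1/US1/PS0)
  lvl2: tbl 0x42, slot 10 ⇒ 0x44007 (P1/RW1/US1/PS0)
  → PA=0x44A58  (3 entries read)
#3 VA=0x817666 (r,kernel):
  lvl0: tbl 0x30, slot 0 ⇒ 0x45007 (P1/RW1/US1/PS0)
  lvl1: tbl 0x45, slot 4 ⇒ 0x48007 (P1/RW1/US1/PS0)
  lvl2: tbl 0x48, slot 23 ⇒ 0x4B007 (P1/RW1/US1/PS0)
  → PA=0x4B666  (3 entries read)
#4 VA=0x6C3600050 (r,kernel):
  lvl0: tbl 0x30, slot 27 ⇒ 0x4C007 (P1/RW1/US1/PS0)
  lvl1: tbl 0x4C, slot 27 ⇒ 0x4F087 (P1/RW1/US1/PS1)
  → PA=0x4F050 (huge @L1)  (2 entries read)

TLB: [["0x817", "0x4B"], ["0x6C3600", "0x4F"]]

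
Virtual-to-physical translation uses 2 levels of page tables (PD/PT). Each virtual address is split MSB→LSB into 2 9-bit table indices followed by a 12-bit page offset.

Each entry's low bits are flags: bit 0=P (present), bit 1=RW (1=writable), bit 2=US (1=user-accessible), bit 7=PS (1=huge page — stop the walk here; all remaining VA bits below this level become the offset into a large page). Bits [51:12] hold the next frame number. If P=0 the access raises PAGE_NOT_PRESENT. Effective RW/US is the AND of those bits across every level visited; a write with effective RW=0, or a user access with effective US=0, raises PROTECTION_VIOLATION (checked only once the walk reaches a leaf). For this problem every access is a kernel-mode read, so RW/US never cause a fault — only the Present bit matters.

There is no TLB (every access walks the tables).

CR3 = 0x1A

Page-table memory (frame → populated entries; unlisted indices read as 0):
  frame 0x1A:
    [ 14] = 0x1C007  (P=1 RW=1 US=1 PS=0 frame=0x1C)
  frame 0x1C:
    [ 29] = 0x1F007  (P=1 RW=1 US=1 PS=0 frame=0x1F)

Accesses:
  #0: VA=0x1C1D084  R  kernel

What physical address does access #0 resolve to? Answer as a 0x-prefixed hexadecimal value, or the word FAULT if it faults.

Walk each access:
#0 VA=0x1C1D084 (r,kernel):
  lvl0: tbl 0x1A, slot 14 ⇒ 0x1C007 (P1/RW1/US1/PS0)
  lvl1: tbl 0x1C, slot 29 ⇒ 0x1F007 (P1/RW1/US1/PS0)
  ✓ 0x1F084  — 2 lookups

Access #0 PA: 0x1F084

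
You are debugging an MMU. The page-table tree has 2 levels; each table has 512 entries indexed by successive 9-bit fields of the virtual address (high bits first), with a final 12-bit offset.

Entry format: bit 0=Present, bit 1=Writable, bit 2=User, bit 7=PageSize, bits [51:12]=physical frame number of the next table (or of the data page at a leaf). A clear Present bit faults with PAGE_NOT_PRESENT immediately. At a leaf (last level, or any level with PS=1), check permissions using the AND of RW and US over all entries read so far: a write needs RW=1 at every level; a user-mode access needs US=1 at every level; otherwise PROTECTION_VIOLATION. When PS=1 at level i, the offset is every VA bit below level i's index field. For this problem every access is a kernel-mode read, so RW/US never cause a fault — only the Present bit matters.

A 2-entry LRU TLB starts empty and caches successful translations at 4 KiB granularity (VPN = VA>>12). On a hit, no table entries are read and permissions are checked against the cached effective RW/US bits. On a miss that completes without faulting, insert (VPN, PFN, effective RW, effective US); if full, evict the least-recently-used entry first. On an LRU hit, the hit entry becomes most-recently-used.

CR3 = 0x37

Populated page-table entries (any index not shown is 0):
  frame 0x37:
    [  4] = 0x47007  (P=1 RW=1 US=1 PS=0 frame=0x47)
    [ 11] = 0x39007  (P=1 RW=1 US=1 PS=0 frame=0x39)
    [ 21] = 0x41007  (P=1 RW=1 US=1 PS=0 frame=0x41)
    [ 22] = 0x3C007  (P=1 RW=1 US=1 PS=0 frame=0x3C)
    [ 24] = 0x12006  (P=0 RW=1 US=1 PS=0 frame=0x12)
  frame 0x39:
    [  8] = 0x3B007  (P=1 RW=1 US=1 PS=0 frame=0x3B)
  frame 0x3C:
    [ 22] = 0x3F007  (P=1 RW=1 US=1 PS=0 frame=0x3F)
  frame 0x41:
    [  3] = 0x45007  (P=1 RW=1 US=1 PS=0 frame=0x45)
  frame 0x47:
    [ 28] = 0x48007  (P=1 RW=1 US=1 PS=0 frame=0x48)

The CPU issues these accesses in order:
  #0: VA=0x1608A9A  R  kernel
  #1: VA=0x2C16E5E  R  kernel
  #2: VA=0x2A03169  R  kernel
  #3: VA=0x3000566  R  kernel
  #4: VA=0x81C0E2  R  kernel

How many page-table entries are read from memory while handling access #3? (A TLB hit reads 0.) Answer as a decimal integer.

Walk each access:
#0 VA=0x1608A9A (r,kernel):
  L0 @0x37[11] → 0x39007  P=1,RW=1,US=1,PS=0
  L1 @0x39[8] → 0x3B007  P=1,RW=1,US=1,PS=0
  ⇒ phys 0x3BA9A  [2 reads]
#1 VA=0x2C16E5E (r,kernel):
  L0 @0x37[22] → 0x3C007  P=1,RW=1,US=1,PS=0
  L1 @0x3C[22] → 0x3F007  P=1,RW=1,US=1,PS=0
  ⇒ phys 0x3FE5E  [2 reads]
#2 VA=0x2A03169 (r,kernel):
  L0 @0x37[21] → 0x41007  P=1,RW=1,US=1,PS=0
  L1 @0x41[3] → 0x45007  P=1,RW=1,US=1,PS=0
  ⇒ phys 0x45169  [2 reads]
#3 VA=0x3000566 (r,kernel):
  L0 @0x37[24] → 0x12006  P=0,RW=1,US=1,PS=0
  → PAGE_NOT_PRESENT  (1 entries read)
#4 VA=0x81C0E2 (r,kernel):
  L0 @0x37[4] → 0x47007  P=1,RW=1,US=1,PS=0
  L1 @0x47[28] → 0x48007  P=1,RW=1,US=1,PS=0
  ⇒ phys 0x480E2  [2 reads]

Entries read for #3: 1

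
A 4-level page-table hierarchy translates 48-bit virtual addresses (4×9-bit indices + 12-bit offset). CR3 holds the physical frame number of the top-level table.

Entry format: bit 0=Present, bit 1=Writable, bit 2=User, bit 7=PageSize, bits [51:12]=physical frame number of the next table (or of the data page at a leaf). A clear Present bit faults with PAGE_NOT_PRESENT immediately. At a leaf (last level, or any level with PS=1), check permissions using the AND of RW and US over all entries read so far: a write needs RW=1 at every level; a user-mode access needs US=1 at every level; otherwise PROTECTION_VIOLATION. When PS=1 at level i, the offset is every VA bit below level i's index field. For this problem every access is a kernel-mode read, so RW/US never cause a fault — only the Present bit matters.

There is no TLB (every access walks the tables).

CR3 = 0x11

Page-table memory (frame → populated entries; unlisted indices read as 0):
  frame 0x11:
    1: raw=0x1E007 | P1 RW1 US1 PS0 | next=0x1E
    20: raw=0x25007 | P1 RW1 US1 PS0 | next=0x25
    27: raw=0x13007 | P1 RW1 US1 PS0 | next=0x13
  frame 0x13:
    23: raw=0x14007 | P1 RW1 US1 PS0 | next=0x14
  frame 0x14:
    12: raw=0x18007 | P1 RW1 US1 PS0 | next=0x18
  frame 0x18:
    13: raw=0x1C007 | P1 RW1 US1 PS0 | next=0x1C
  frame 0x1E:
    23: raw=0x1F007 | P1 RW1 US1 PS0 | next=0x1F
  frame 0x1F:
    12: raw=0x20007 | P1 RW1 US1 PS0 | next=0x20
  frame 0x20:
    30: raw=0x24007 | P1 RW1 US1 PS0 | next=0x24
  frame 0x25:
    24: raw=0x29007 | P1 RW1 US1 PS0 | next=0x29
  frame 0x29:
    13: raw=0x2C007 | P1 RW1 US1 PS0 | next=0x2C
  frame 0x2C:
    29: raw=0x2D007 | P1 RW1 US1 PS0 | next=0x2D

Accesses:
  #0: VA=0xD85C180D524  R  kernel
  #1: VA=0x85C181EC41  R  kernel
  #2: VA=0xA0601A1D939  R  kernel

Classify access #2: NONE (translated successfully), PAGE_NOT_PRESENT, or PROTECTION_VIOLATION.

Per-access translation:
#0 VA=0xD85C180D524 (r,kernel):
  [0] read 0x11 idx=27: raw=0x13007 flags P=1 W=1 U=1 S=0
  [1] read 0x13 idx=23: raw=0x14007 flags P=1 W=1 U=1 S=0
  [2] read 0x14 idx=12: raw=0x18007 flags P=1 W=1 U=1 S=0
  [3] read 0x18 idx=13: raw=0x1C007 flags P=1 W=1 U=1 S=0
  ⇒ phys 0x1C524  [4 reads]
#1 VA=0x85C181EC41 (r,kernel):
  [0] read 0x11 idx=1: raw=0x1E007 flags P=1 W=1 U=1 S=0
  [1] read 0x1E idx=23: raw=0x1F007 flags P=1 W=1 U=1 S=0
  [2] read 0x1F idx=12: raw=0x20007 flags P=1 W=1 U=1 S=0
  [3] read 0x20 idx=30: raw=0x24007 flags P=1 W=1 U=1 S=0
  ⇒ phys 0x24C41  [4 reads]
#2 VA=0xA0601A1D939 (r,kernel):
  [0] read 0x11 idx=20: raw=0x25007 flags P=1 W=1 U=1 S=0
  [1] read 0x25 idx=24: raw=0x29007 flags P=1 W=1 U=1 S=0
  [2] read 0x29 idx=13: raw=0x2C007 flags P=1 W=1 U=1 S=0
  [3] read 0x2C idx=29: raw=0x2D007 flags P=1 W=1 U=1 S=0
  ⇒ phys 0x2D939  [4 reads]

Access #2 fault: NONE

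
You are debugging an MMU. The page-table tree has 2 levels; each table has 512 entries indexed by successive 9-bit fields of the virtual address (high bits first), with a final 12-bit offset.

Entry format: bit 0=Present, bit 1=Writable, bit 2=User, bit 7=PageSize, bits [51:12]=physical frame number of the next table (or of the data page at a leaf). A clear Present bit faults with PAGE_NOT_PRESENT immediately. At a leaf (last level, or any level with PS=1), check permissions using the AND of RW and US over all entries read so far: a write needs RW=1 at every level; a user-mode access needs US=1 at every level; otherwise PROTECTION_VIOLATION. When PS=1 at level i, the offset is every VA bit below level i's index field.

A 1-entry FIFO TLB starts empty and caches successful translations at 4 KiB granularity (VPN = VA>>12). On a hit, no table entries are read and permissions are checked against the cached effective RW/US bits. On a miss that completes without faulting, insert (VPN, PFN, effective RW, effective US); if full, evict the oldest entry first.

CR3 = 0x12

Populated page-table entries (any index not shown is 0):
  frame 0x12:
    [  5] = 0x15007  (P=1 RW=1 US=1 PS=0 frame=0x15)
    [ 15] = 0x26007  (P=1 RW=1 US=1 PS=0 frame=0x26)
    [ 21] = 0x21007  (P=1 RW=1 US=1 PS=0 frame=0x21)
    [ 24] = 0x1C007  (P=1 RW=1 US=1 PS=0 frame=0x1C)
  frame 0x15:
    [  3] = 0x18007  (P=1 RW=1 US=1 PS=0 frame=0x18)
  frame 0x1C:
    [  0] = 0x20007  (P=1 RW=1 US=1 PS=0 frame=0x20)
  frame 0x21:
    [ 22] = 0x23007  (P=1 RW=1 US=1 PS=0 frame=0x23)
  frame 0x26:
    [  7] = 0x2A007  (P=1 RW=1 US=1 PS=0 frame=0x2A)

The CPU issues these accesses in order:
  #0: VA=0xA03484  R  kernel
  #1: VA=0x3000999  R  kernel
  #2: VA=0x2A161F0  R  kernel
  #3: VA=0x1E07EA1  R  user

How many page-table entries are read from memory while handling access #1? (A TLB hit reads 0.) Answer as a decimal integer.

Per-access translation:
#0 VA=0xA03484 (r,kernel):
  [0] read 0x12 idx=5: raw=0x15007 flags P=1 W=1 U=1 S=0
  [1] read 0x15 idx=3: raw=0x18007 flags P=1 W=1 U=1 S=0
  ✓ 0x18484  — 2 lookups
#1 VA=0x3000999 (r,kernel):
  [0] read 0x12 idx=24: raw=0x1C007 flags P=1 W=1 U=1 S=0
  [1] read 0x1C idx=0: raw=0x20007 flags P=1 W=1 U=1 S=0
  ✓ 0x20999  — 2 lookups
#2 VA=0x2A161F0 (r,kernel):
  [0] read 0x12 idx=21: raw=0x21007 flags P=1 W=1 U=1 S=0
  [1] read 0x21 idx=22: raw=0x23007 flags P=1 W=1 U=1 S=0
  ✓ 0x231F0  — 2 lookups
#3 VA=0x1E07EA1 (r,user):
  [0] read 0x12 idx=15: raw=0x26007 flags P=1 W=1 U=1 S=0
  [1] read 0x26 idx=7: raw=0x2A007 flags P=1 W=1 U=1 S=0
  ✓ 0x2AEA1  — 2 lookups

Entries read for #1: 2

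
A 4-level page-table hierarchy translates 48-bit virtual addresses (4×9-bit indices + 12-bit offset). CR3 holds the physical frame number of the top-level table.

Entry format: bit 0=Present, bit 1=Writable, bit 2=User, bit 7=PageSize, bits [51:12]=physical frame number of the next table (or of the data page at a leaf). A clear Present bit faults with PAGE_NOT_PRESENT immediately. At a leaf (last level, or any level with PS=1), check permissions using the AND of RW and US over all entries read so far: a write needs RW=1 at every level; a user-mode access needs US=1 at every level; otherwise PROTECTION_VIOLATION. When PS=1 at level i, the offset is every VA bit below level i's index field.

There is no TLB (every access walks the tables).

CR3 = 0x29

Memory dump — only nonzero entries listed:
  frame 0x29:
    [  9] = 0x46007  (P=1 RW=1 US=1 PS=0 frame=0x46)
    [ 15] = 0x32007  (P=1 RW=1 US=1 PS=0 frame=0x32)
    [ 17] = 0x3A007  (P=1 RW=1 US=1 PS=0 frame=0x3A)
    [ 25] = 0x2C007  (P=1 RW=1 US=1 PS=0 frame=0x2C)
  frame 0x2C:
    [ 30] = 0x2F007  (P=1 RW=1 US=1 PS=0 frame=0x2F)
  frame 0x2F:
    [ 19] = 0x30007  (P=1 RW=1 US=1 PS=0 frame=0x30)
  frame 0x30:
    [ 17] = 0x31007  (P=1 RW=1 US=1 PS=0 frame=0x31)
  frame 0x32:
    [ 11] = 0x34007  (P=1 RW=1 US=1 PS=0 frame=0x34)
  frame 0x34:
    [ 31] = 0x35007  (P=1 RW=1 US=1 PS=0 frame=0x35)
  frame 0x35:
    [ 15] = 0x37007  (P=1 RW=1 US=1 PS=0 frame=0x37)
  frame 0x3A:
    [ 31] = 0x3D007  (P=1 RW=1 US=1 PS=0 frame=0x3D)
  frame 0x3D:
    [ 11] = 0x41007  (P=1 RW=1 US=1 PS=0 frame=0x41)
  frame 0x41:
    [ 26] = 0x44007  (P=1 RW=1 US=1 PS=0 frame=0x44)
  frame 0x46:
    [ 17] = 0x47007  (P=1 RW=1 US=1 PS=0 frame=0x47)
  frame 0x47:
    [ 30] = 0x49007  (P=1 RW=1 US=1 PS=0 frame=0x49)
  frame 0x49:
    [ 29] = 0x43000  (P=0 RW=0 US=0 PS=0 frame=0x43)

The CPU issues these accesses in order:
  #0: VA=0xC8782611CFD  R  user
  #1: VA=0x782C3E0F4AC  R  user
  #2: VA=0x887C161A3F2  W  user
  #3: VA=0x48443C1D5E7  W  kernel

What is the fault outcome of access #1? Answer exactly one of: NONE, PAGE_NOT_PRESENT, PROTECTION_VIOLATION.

Per-access translation:
#0 VA=0xC8782611CFD (r,user):
  L0: frame=0x29 idx=25 entry=0x2C007 [P=1 RW=1 US=1 PS=0]
  L1: frame=0x2C idx=30 entry=0x2F007 [P=1 RW=1 US=1 PS=0]
  L2: frame=0x2F idx=19 entry=0x30007 [P=1 RW=1 US=1 PS=0]
  L3: frame=0x30 idx=17 entry=0x31007 [P=1 RW=1 US=1 PS=0]
  ✓ 0x31CFD  — 4 lookups
#1 VA=0x782C3E0F4AC (r,user):
  L0: frame=0x29 idx=15 entry=0x32007 [P=1 RW=1 US=1 PS=0]
  L1: frame=0x32 idx=11 entry=0x34007 [P=1 RW=1 US=1 PS=0]
  L2: frame=0x34 idx=31 entry=0x35007 [P=1 RW=1 US=1 PS=0]
  L3: frame=0x35 idx=15 entry=0x37007 [P=1 RW=1 US=1 PS=0]
  ✓ 0x374AC  — 4 lookups
#2 VA=0x887C161A3F2 (w,user):
  L0: frame=0x29 idx=17 entry=0x3A007 [P=1 RW=1 US=1 PS=0]
  L1: frame=0x3A idx=31 entry=0x3D007 [P=1 RW=1 US=1 PS=0]
  L2: frame=0x3D idx=11 entry=0x41007 [P=1 RW=1 US=1 PS=0]
  L3: frame=0x41 idx=26 entry=0x44007 [P=1 RW=1 US=1 PS=0]
  ✓ 0x443F2  — 4 lookups
#3 VA=0x48443C1D5E7 (w,kernel):
  L0: frame=0x29 idx=9 entry=0x46007 [P=1 RW=1 US=1 PS=0]
  L1: frame=0x46 idx=17 entry=0x47007 [P=1 RW=1 US=1 PS=0]
  L2: frame=0x47 idx=30 entry=0x49007 [P=1 RW=1 US=1 PS=0]
  L3: frame=0x49 idx=29 entry=0x43000 [P=0 RW=0 US=0 PS=0]
  → PAGE_NOT_PRESENT  (4 entries read)

Access #1 fault: NONE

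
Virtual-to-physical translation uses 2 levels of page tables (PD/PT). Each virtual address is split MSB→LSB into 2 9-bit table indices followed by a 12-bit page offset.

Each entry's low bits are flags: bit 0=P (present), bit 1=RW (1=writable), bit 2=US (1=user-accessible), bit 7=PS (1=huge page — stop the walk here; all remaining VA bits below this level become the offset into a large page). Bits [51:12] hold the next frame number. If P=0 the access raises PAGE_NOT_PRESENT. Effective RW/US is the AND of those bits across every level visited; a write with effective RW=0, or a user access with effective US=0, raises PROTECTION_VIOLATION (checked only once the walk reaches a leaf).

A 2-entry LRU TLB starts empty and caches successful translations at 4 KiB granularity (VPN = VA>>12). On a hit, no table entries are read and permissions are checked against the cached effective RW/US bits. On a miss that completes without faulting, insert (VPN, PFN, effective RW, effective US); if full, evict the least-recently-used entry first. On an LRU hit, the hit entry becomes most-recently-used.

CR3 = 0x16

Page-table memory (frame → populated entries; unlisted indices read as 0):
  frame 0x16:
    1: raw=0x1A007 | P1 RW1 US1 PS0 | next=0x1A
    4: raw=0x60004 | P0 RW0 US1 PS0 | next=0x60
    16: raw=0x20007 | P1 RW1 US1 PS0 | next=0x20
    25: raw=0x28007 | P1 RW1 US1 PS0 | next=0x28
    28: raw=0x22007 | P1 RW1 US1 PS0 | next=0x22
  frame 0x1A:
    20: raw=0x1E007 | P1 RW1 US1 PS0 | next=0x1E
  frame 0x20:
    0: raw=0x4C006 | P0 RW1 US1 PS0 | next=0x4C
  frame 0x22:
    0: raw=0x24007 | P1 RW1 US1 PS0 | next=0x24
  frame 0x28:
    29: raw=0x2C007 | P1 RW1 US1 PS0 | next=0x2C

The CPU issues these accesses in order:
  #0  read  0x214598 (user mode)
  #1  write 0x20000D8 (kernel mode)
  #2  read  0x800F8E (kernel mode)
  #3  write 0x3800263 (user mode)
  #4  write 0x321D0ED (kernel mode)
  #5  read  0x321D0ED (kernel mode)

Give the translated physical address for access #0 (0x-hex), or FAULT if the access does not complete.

Per-access translation:
#0 VA=0x214598 (r,user):
  L0: frame=0x16 idx=1 entry=0x1A007 [P=1 RW=1 US=1 PS=0]
  L1: frame=0x1A idx=20 entry=0x1E007 [P=1 RW=1 US=1 PS=0]
  ✓ 0x1E598  — 2 lookups
#1 VA=0x20000D8 (w,kernel):
  L0: frame=0x16 idx=16 entry=0x20007 [P=1 RW=1 US=1 PS=0]
  L1: frame=0x20 idx=0 entry=0x4C006 [P=0 RW=1 US=1 PS=0]
  ✗ PAGE_NOT_PRESENT  [2 reads]
#2 VA=0x800F8E (r,kernel):
  L0: frame=0x16 idx=4 entry=0x60004 [P=0 RW=0 US=1 PS=0]
  ✗ PAGE_NOT_PRESENT  [1 reads]
#3 VA=0x3800263 (w,user):
  L0: frame=0x16 idx=28 entry=0x22007 [P=1 RW=1 US=1 PS=0]
  L1: frame=0x22 idx=0 entry=0x24007 [P=1 RW=1 US=1 PS=0]
  ✓ 0x24263  — 2 lookups
#4 VA=0x321D0ED (w,kernel):
  L0: frame=0x16 idx=25 entry=0x28007 [P=1 RW=1 US=1 PS=0]
  L1: frame=0x28 idx=29 entry=0x2C007 [P=1 RW=1 US=1 PS=0]
  ✓ 0x2C0ED  — 2 lookups
#5 VA=0x321D0ED (r,kernel):
  TLB hit vpn=0x321D → PA=0x2C0ED

Access #0 PA: 0x1E598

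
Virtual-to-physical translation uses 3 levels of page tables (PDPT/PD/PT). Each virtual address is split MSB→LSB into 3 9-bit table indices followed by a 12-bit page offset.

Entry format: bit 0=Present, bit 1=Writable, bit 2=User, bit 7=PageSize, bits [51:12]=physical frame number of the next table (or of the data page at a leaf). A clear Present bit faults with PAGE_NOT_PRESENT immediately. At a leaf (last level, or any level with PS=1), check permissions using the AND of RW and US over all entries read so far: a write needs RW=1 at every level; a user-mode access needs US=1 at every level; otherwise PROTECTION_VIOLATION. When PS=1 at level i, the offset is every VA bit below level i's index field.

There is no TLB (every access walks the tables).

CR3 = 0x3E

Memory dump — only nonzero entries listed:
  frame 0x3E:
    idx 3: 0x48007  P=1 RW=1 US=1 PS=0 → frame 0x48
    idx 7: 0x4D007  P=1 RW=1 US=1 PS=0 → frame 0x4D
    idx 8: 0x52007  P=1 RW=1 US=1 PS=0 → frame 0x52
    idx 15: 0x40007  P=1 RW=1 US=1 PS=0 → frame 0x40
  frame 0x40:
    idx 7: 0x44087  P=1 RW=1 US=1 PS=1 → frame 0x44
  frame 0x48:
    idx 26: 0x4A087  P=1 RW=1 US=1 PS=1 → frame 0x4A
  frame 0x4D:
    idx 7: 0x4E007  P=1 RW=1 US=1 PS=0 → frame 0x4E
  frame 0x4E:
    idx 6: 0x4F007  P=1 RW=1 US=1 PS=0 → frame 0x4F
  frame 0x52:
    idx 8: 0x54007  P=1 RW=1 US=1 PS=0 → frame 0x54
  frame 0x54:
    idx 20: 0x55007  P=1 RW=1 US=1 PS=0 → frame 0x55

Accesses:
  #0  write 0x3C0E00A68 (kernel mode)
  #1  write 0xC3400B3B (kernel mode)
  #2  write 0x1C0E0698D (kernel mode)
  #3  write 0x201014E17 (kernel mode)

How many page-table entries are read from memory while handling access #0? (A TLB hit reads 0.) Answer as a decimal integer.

Walk each access:
#0 VA=0x3C0E00A68 (w,kernel):
  lvl0: tbl 0x3E, slot 15 ⇒ 0x40007 (P1/RW1/US1/PS0)
  lvl1: tbl 0x40, slot 7 ⇒ 0x44087 (P1/RW1/US1/PS1)
  ⇒ phys 0x44A68 (huge @L1)  [2 reads]
#1 VA=0xC3400B3B (w,kernel):
  lvl0: tbl 0x3E, slot 3 ⇒ 0x48007 (P1/RW1/US1/PS0)
  lvl1: tbl 0x48, slot 26 ⇒ 0x4A087 (P1/RW1/US1/PS1)
  ⇒ phys 0x4AB3B (huge @L1)  [2 reads]
#2 VA=0x1C0E0698D (w,kernel):
  lvl0: tbl 0x3E, slot 7 ⇒ 0x4D007 (P1/RW1/US1/PS0)
  lvl1: tbl 0x4D, slot 7 ⇒ 0x4E007 (P1/RW1/US1/PS0)
  lvl2: tbl 0x4E, slot 6 ⇒ 0x4F007 (P1/RW1/US1/PS0)
  ⇒ phys 0x4F98D  [3 reads]
#3 VA=0x201014E17 (w,kernel):
  lvl0: tbl 0x3E, slot 8 ⇒ 0x52007 (P1/RW1/US1/PS0)
  lvl1: tbl 0x52, slot 8 ⇒ 0x54007 (P1/RW1/US1/PS0)
  lvl2: tbl 0x54, slot 20 ⇒ 0x55007 (P1/RW1/US1/PS0)
  ⇒ phys 0x55E17  [3 reads]

Entries read for #0: 2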